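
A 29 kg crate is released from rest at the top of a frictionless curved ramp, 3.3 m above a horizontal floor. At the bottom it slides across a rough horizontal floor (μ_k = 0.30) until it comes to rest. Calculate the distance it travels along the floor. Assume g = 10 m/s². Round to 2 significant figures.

d = 11 m

Applying the work–energy principle:
At rest all PE has been dissipated by friction: mgh = μ_k m g d
d = h/μ_k = 3.3/0.30 = 11.00 m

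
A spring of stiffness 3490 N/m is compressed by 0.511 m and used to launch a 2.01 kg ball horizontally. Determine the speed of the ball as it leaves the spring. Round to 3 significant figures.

v = 21.3 m/s

Spring PE converts entirely to kinetic energy: ½kx² = ½mv²
v = x√(k/m) = 0.511 × √(3490/2.01) = 21.29 m/s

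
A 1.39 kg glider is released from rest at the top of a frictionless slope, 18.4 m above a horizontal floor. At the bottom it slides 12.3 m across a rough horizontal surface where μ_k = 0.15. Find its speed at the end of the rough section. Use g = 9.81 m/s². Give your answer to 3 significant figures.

v = 18.0 m/s

Applying the work–energy principle:
mgh = ½mv² + μ_k m g d
W_f = μ_k mg d = (0.15)(1.39)(9.81)(12.3) = 25.16 J
½mv² = mgh − W_f = 250.90 − 25.16 = 225.74 J
v = √(2 × 225.74/1.39) = 18.02 m/s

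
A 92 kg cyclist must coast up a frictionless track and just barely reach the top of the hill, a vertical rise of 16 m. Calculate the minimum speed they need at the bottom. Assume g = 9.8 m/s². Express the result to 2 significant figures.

v = 18 m/s

At the top they are momentarily at rest, so all KE converts to PE: ½mv² = mgh
v = √(2gh) = √(2 × 9.8 × 16) = 17.71 m/s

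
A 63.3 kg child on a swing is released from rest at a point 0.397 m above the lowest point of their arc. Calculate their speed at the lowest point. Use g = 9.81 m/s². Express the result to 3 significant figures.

Energy conservation between the two points: mgh = ½mv²
The mass cancels from both sides.
v = √(2gh) = √(2 × 9.81 × 0.397) = √7.7891 = 2.791 m/s

v = 2.79 m/s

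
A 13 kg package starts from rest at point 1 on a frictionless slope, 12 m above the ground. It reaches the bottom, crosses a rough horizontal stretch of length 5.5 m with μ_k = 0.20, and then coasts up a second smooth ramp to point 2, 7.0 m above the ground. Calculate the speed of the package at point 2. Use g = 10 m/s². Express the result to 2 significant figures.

Energy at 1: mgh₁ = (13)(10)(12) = 1560.0 J
Friction loss: W_f = μ_k mg d = 143.0 J
At 2: ½mv² + mgh₂ = mgh₁ − W_f
½mv² = 1560.0 − 143.0 − 910.00 = 507.00 J
v = √(2 × 507.00/13) = 8.832 m/s

v = 8.8 m/s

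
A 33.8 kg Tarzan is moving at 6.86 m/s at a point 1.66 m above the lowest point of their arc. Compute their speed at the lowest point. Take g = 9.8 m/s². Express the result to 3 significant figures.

v = 8.92 m/s

Energy conservation between the two points: ½mv₀² + mgh = ½mv²
v² = v₀² + 2gh = (6.86)² + 2(9.8)(1.66) = 79.596
v = √79.596 = 8.922 m/s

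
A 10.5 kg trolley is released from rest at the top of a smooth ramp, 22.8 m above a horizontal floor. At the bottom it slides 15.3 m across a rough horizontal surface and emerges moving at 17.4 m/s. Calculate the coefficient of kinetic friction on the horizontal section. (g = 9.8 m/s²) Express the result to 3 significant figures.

μ_k = 0.481

Energy at the top = energy at the end + work done against friction:
mgh = ½mv² + μ_k m g d
mgh = 2346.1 J; ½mv² = 1589.5 J
W_f = 2346.1 − 1589.5 = 756.6 J
μ_k = W_f/(mg·d) = 756.6/(102.9 × 15.3) = 0.4806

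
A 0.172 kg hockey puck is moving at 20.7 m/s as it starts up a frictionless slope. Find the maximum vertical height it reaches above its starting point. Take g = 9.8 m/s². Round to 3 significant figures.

h = 21.9 m

By energy conservation, ½mv² = mgh
h = v²/(2g) = 20.7²/(2 × 9.8) = 21.86 m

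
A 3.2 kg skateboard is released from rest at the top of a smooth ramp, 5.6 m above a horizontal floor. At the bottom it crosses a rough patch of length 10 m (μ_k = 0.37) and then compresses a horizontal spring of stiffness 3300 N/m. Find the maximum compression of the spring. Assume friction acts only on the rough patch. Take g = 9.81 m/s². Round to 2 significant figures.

Initial energy: E₁ = mgh = (3.2)(9.81)(5.6) = 175.80 J
Friction removes W_f = μ_k mg d = (0.37)(3.2)(9.81)(10) = 116.2 J
Energy reaching the spring: E = 175.80 − 116.2 = 59.645 J
At max compression ½kx² = E ⇒ x = √(2E/k) = √(2 × 59.645/3300) = 0.1901 m

x = 0.19 m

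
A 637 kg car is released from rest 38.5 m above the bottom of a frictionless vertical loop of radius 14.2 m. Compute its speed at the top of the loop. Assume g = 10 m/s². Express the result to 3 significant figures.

Energy conservation: mgh = ½mv_top² + mg(2r)
v_top² = 2g(h − 2r) = 2(10)(38.5 − 28.40) = 202.0
v_top = 14.21 m/s

v = 14.2 m/s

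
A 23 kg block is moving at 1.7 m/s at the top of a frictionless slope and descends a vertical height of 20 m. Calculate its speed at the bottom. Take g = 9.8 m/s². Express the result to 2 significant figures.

By conservation of mechanical energy, ½mv₀² + mgh = ½mv²
v² = v₀² + 2gh = (1.7)² + 2(9.8)(20) = 394.89
v = √394.89 = 19.87 m/s

v = 20 m/s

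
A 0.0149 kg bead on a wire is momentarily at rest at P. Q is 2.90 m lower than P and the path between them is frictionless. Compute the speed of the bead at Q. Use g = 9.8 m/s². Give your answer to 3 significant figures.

Mechanical energy is conserved (no friction): mgh = ½mv²
The mass cancels from both sides.
v = √(2gh) = √(2 × 9.8 × 2.90) = √56.840 = 7.539 m/s

v = 7.54 m/s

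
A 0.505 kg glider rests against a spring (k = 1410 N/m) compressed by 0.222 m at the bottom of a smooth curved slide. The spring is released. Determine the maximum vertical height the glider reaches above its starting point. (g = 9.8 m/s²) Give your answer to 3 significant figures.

Energy conservation from release to the highest point: ½kx² = mgh
h = kx²/(2mg) = (1410)(0.222)²/(2 × 0.505 × 9.8) = 7.021 m

h = 7.02 m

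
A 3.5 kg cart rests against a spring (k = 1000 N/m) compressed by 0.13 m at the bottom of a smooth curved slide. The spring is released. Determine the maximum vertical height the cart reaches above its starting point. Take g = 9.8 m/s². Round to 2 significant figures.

At maximum height the cart is at rest, so ½kx² = mgh
h = kx²/(2mg) = (1000)(0.13)²/(2 × 3.5 × 9.8) = 0.2464 m

h = 0.25 m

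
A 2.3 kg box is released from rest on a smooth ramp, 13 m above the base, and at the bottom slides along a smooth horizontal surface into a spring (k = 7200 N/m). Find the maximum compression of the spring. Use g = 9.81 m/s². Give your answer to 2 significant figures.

Gravitational PE at the top equals spring PE at max compression: mgh = ½kx²
x = √(2mgh/k) = √(2 × 2.3 × 9.81 × 13 / 7200) = 0.2854 m

x = 0.29 m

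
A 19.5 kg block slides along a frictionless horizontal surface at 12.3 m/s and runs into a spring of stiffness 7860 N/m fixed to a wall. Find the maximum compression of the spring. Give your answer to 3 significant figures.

All KE is stored as spring PE at maximum compression: ½mv² = ½kx²
x = v√(m/k) = 12.3 × √(19.5/7860) = 0.6126 m

x = 0.613 m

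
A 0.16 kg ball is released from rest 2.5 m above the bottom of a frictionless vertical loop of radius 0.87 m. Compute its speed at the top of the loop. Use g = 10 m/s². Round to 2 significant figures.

Energy conservation: mgh = ½mv_top² + mg(2r)
v_top² = 2g(h − 2r) = 2(10)(2.5 − 1.740) = 15.20
v_top = 3.899 m/s

v = 3.9 m/s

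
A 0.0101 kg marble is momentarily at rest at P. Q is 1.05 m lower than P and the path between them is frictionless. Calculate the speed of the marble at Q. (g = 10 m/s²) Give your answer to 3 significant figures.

Equating total energy at the two states: mgh = ½mv²
The mass cancels from both sides.
v = √(2gh) = √(2 × 10 × 1.05) = √21.000 = 4.583 m/s

v = 4.58 m/s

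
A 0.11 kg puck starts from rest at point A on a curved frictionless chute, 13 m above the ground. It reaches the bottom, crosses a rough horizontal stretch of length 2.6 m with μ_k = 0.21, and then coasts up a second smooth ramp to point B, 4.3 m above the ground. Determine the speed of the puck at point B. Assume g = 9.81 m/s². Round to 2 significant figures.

Energy at A: mgh₁ = (0.11)(9.81)(13) = 14.028 J
Friction loss: W_f = μ_k mg d = 0.5892 J
At B: ½mv² + mgh₂ = mgh₁ − W_f
½mv² = 14.028 − 0.5892 − 4.6401 = 8.7990 J
v = √(2 × 8.7990/0.11) = 12.65 m/s

v = 13 m/s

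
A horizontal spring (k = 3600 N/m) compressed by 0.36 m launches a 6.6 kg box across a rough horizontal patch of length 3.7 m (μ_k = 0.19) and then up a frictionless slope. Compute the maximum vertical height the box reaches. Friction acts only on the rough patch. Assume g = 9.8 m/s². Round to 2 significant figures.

Spring energy: E₀ = ½kx² = ½(3600)(0.36)² = 233.28 J
Friction: W_f = μ_k mg d = (0.19)(6.6)(9.8)(3.7) = 45.47 J
Energy at base of ramp: E = 233.28 − 45.47 = 187.81 J
At max height all remaining energy is PE: mgh = E ⇒ h = E/(mg) = 187.81/(6.6 × 9.8) = 2.904 m

h = 2.9 m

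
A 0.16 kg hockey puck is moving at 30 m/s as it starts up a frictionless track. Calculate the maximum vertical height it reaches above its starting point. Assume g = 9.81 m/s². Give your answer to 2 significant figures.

By energy conservation, ½mv² = mgh
h = v²/(2g) = 30²/(2 × 9.81) = 45.87 m

h = 46 m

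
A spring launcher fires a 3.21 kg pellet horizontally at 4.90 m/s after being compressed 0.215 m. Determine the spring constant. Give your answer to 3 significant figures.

Spring PE at full compression equals KE at release: ½kx² = ½mv²
k = mv²/x² = (3.21)(4.90)²/(0.215)² = 1667 N/m

k = 1670 N/m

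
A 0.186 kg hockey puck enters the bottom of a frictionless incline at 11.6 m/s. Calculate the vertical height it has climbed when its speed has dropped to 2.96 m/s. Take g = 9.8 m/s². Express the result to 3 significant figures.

h = 6.42 m

Energy balance between the two points: ½mv₁² = ½mv₂² + mgh
h = (v₁² − v₂²)/(2g) = (11.6² − 2.96²)/(2 × 9.8) = 6.418 m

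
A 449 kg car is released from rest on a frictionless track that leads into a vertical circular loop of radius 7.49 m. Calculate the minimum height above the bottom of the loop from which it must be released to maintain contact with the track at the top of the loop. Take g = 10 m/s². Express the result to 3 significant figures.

At the top, for minimum speed gravity alone supplies the centripetal force: mg = mv_top²/r ⇒ v_top² = gr = 74.90 m²/s²
Energy conservation from release height h to the top (height 2r): mgh = ½mv_top² + mg(2r)
h = v_top²/(2g) + 2r = r/2 + 2r = 5r/2 = 18.73 m

h = 18.7 m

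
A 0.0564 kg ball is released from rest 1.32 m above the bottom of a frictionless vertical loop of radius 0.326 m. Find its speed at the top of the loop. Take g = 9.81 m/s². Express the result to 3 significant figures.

v = 3.62 m/s

Energy conservation: mgh = ½mv_top² + mg(2r)
v_top² = 2g(h − 2r) = 2(9.81)(1.32 − 0.6520) = 13.11
v_top = 3.620 m/s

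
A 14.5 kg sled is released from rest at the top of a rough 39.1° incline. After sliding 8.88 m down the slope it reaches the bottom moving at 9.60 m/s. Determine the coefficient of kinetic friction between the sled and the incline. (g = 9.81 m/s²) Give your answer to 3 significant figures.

μ_k = 0.131

The energy dissipated by friction is the PE lost minus the KE gained:
mgL sinθ = 796.63 J; ½mv² = 668.16 J
W_f = 796.63 − 668.16 = 128.5 J
μ_k = W_f/(mg cosθ · L) = 128.5/(110.4 × 8.88) = 0.1311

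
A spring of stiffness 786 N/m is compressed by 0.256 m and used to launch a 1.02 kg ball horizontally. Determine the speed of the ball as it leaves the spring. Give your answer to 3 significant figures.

Spring PE converts entirely to kinetic energy: ½kx² = ½mv²
v = x√(k/m) = 0.256 × √(786/1.02) = 7.106 m/s

v = 7.11 m/s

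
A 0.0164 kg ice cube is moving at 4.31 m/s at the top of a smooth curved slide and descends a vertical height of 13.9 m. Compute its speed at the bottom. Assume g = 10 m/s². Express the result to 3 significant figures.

Mechanical energy is conserved (no friction): ½mv₀² + mgh = ½mv²
v² = v₀² + 2gh = (4.31)² + 2(10)(13.9) = 296.58
v = √296.58 = 17.22 m/s

v = 17.2 m/s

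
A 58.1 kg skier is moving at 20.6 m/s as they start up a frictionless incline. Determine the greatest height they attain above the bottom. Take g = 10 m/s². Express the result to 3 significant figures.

h = 21.2 m

Setting KE at the bottom equal to PE gained: ½mv² = mgh
h = v²/(2g) = 20.6²/(2 × 10) = 21.22 m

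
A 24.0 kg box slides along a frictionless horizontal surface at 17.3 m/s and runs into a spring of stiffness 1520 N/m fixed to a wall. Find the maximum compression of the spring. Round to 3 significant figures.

All KE is stored as spring PE at maximum compression: ½mv² = ½kx²
x = v√(m/k) = 17.3 × √(24.0/1520) = 2.174 m

x = 2.17 m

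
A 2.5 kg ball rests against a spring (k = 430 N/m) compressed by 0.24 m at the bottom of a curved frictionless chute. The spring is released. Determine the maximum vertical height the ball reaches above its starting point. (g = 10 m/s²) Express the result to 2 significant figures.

All spring PE becomes gravitational PE at the highest point: ½kx² = mgh
h = kx²/(2mg) = (430)(0.24)²/(2 × 2.5 × 10) = 0.4954 m

h = 0.50 m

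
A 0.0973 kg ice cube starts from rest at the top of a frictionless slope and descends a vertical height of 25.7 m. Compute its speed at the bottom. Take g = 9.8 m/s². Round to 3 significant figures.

Mechanical energy is conserved (no friction): mgh = ½mv²
v = √(2gh) = √(2 × 9.8 × 25.7) = √503.72 = 22.44 m/s

v = 22.4 m/s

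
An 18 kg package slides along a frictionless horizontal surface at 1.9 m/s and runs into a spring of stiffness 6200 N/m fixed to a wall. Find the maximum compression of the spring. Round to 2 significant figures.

x = 0.10 m

All KE is stored as spring PE at maximum compression: ½mv² = ½kx²
x = v√(m/k) = 1.9 × √(18/6200) = 0.1024 m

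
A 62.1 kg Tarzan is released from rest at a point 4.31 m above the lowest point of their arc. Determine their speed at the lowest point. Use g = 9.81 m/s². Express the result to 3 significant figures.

Energy conservation between the two points: mgh = ½mv²
v = √(2gh) = √(2 × 9.81 × 4.31) = √84.562 = 9.196 m/s

v = 9.20 m/s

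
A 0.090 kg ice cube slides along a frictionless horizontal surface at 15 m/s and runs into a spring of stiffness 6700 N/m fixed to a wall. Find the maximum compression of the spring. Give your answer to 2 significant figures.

At max compression the cube is momentarily at rest: ½mv² = ½kx²
x = v√(m/k) = 15 × √(0.090/6700) = 0.05498 m

x = 0.055 m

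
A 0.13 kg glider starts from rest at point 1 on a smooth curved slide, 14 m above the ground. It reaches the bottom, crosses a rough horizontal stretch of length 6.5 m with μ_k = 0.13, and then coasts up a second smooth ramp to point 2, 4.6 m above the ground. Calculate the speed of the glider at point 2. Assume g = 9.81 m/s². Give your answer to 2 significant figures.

Energy at 1: mgh₁ = (0.13)(9.81)(14) = 17.854 J
Friction loss: W_f = μ_k mg d = 1.078 J
At 2: ½mv² + mgh₂ = mgh₁ − W_f
½mv² = 17.854 − 1.078 − 5.8664 = 10.910 J
v = √(2 × 10.910/0.13) = 12.96 m/s

v = 13 m/s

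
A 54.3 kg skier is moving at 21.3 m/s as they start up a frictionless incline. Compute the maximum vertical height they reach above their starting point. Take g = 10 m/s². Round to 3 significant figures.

h = 22.7 m

By energy conservation, ½mv² = mgh
h = v²/(2g) = 21.3²/(2 × 10) = 22.68 m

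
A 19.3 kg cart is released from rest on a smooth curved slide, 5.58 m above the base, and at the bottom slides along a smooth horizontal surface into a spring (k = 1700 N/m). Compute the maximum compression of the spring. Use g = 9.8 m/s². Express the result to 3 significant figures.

Energy conservation (no friction) from release to max compression: mgh = ½kx²
x = √(2mgh/k) = √(2 × 19.3 × 9.8 × 5.58 / 1700) = 1.114 m

x = 1.11 m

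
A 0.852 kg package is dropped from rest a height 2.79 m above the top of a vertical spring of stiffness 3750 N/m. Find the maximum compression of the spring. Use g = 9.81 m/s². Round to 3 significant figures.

Let x be the compression. The total drop is H + x, and the package is instantaneously at rest at max compression, so energy conservation gives:
mg(H + x) = ½kx²
½(3750)x² − (0.852)(9.81)x − (0.852)(9.81)(2.79) = 0
1875x² − 8.358x − 23.32 = 0
x = [8.358 + √(69.86 + 174894)]/(2 × 1875) = 0.1138 m

x = 0.114 m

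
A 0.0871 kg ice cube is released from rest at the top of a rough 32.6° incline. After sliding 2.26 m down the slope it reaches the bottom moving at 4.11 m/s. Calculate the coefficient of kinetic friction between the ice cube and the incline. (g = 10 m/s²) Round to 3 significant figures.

μ_k = 0.196

The energy dissipated by friction is the PE lost minus the KE gained:
mgL sinθ = 1.0605 J; ½mv² = 0.73565 J
W_f = 1.0605 − 0.73565 = 0.3249 J
μ_k = W_f/(mg cosθ · L) = 0.3249/(0.7338 × 2.26) = 0.1959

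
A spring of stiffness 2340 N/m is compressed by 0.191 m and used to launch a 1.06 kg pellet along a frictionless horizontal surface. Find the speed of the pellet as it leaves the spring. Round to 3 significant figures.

The pellet leaves the spring when the spring is at natural length, so ½kx² = ½mv²
v = x√(k/m) = 0.191 × √(2340/1.06) = 8.974 m/s

v = 8.97 m/s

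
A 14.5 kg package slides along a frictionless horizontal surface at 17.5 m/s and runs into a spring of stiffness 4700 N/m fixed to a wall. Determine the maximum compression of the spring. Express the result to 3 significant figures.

x = 0.972 m

Conservation of energy between contact and max compression: ½mv² = ½kx²
x = v√(m/k) = 17.5 × √(14.5/4700) = 0.9720 m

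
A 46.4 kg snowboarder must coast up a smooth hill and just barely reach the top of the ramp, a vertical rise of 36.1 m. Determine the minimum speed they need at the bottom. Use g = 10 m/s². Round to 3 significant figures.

At the top they are momentarily at rest, so all KE converts to PE: ½mv² = mgh
v = √(2gh) = √(2 × 10 × 36.1) = 26.87 m/s

v = 26.9 m/s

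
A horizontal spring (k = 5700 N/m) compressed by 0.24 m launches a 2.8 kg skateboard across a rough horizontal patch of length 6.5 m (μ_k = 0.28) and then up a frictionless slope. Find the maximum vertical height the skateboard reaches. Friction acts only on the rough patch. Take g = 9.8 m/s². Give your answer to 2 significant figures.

h = 4.2 m

Spring energy: E₀ = ½kx² = ½(5700)(0.24)² = 164.16 J
Friction: W_f = μ_k mg d = (0.28)(2.8)(9.8)(6.5) = 49.94 J
Energy at base of ramp: E = 164.16 − 49.94 = 114.22 J
At max height all remaining energy is PE: mgh = E ⇒ h = E/(mg) = 114.22/(2.8 × 9.8) = 4.163 m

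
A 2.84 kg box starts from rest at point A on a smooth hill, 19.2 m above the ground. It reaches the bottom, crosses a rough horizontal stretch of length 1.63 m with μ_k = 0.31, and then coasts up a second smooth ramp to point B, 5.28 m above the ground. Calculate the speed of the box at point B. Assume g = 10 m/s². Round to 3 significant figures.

Energy at A: mgh₁ = (2.84)(10)(19.2) = 545.28 J
Friction loss: W_f = μ_k mg d = 14.35 J
At B: ½mv² + mgh₂ = mgh₁ − W_f
½mv² = 545.28 − 14.35 − 149.95 = 380.98 J
v = √(2 × 380.98/2.84) = 16.38 m/s

v = 16.4 m/s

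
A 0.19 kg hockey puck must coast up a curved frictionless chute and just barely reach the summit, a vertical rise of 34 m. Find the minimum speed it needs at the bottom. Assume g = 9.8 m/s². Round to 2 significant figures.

At the top it is momentarily at rest, so all KE converts to PE: ½mv² = mgh
v = √(2gh) = √(2 × 9.8 × 34) = 25.81 m/s

v = 26 m/s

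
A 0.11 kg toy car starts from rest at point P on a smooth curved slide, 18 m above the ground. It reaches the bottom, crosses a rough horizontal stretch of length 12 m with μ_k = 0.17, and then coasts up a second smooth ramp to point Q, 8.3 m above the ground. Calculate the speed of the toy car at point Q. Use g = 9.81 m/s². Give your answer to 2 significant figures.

v = 12 m/s

Energy at P: mgh₁ = (0.11)(9.81)(18) = 19.424 J
Friction loss: W_f = μ_k mg d = 2.201 J
At Q: ½mv² + mgh₂ = mgh₁ − W_f
½mv² = 19.424 − 2.201 − 8.9565 = 8.2659 J
v = √(2 × 8.2659/0.11) = 12.26 m/s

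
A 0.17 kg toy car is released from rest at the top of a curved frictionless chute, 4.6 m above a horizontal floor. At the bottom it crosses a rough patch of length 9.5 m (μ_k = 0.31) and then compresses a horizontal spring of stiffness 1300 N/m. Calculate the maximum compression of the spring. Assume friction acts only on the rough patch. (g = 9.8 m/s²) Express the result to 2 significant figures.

Initial energy: E₁ = mgh = (0.17)(9.8)(4.6) = 7.6636 J
Friction removes W_f = μ_k mg d = (0.31)(0.17)(9.8)(9.5) = 4.906 J
Energy reaching the spring: E = 7.6636 − 4.906 = 2.7572 J
At max compression ½kx² = E ⇒ x = √(2E/k) = √(2 × 2.7572/1300) = 0.06513 m

x = 0.065 m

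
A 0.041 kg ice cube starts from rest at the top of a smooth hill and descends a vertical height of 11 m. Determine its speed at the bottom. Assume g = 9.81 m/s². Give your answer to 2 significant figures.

Energy conservation between the two points: mgh = ½mv²
v = √(2gh) = √(2 × 9.81 × 11) = √215.82 = 14.69 m/s

v = 15 m/s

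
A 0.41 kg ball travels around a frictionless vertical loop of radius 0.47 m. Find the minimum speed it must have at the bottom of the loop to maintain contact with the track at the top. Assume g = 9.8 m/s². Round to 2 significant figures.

At the top: mg = mv_top²/r ⇒ v_top² = gr = 4.606 m²/s²
Energy from bottom to top (height 2r): ½mv_bot² = ½mv_top² + mg(2r)
v_bot² = gr + 4gr = 5gr = 23.03
v_bot = √(5gr) = 4.799 m/s

v = 4.8 m/s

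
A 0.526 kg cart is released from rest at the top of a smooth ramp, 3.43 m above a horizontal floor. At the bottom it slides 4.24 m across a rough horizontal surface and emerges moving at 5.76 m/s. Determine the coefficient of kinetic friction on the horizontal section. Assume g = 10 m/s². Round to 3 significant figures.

Energy at the top = energy at the end + work done against friction:
mgh = ½mv² + μ_k m g d
mgh = 18.042 J; ½mv² = 8.7257 J
W_f = 18.042 − 8.7257 = 9.316 J
μ_k = W_f/(mg·d) = 9.316/(5.260 × 4.24) = 0.4177

μ_k = 0.418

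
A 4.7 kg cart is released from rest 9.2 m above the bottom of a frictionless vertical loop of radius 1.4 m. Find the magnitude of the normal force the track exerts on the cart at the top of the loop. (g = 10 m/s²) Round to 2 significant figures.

Energy from release to top (height 2r): mgh = ½mv_top² + mg(2r)
v_top² = 2g(h − 2r) = 2(10)(9.2 − 2.800) = 128.00 m²/s²
At the top, both N and weight point toward the centre: N + mg = mv_top²/r
N = m(v_top²/r − g) = 4.7(128.00/1.4 − 10) = 382.7 N

N = 380 N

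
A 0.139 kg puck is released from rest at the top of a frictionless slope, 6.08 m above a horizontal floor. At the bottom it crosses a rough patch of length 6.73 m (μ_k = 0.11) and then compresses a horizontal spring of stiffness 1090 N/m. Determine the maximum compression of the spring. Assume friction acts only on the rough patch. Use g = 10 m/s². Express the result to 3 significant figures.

x = 0.117 m

Initial energy: E₁ = mgh = (0.139)(10)(6.08) = 8.4512 J
Friction removes W_f = μ_k mg d = (0.11)(0.139)(10)(6.73) = 1.029 J
Energy reaching the spring: E = 8.4512 − 1.029 = 7.4222 J
At max compression ½kx² = E ⇒ x = √(2E/k) = √(2 × 7.4222/1090) = 0.1167 m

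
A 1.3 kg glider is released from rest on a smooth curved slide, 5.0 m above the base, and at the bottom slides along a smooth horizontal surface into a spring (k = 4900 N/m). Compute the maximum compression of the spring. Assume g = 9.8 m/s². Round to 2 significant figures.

x = 0.16 m

Gravitational PE at the top equals spring PE at max compression: mgh = ½kx²
x = √(2mgh/k) = √(2 × 1.3 × 9.8 × 5.0 / 4900) = 0.1612 m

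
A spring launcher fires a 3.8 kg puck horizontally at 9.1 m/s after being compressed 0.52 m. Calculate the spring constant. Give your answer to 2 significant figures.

Energy stored in the spring equals the launch KE: ½kx² = ½mv²
k = mv²/x² = (3.8)(9.1)²/(0.52)² = 1164 N/m

k = 1200 N/m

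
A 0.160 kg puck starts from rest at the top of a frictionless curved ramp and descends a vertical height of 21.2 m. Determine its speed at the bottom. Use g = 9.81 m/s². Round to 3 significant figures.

v = 20.4 m/s

Mechanical energy is conserved (no friction): mgh = ½mv²
The mass cancels from both sides.
v = √(2gh) = √(2 × 9.81 × 21.2) = √415.94 = 20.39 m/s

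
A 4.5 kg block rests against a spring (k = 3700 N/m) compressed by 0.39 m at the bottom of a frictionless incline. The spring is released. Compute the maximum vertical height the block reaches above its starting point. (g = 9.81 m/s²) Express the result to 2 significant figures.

All spring PE becomes gravitational PE at the highest point: ½kx² = mgh
h = kx²/(2mg) = (3700)(0.39)²/(2 × 4.5 × 9.81) = 6.374 m

h = 6.4 m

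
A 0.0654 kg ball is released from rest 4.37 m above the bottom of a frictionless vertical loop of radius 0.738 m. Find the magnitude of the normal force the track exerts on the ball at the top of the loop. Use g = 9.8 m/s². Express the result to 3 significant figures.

N = 4.39 N

Energy from release to top (height 2r): mgh = ½mv_top² + mg(2r)
v_top² = 2g(h − 2r) = 2(9.8)(4.37 − 1.476) = 56.722 m²/s²
At the top, both N and weight point toward the centre: N + mg = mv_top²/r
N = m(v_top²/r − g) = 0.0654(56.722/0.738 − 9.8) = 4.386 N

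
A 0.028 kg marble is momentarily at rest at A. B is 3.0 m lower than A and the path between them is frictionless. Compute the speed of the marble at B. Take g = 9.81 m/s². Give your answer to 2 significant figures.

v = 7.7 m/s

Equating total energy at the two states: mgh = ½mv²
v = √(2gh) = √(2 × 9.81 × 3.0) = √58.860 = 7.672 m/s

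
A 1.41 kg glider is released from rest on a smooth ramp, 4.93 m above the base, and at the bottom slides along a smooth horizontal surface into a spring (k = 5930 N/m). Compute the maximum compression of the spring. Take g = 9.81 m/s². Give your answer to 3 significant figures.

x = 0.152 m

At max compression the glider is momentarily at rest: mgh = ½kx²
x = √(2mgh/k) = √(2 × 1.41 × 9.81 × 4.93 / 5930) = 0.1517 m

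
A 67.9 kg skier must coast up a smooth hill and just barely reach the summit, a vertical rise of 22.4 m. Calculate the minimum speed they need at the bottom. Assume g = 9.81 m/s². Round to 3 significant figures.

At the top they are momentarily at rest, so all KE converts to PE: ½mv² = mgh
v = √(2gh) = √(2 × 9.81 × 22.4) = 20.96 m/s

v = 21.0 m/s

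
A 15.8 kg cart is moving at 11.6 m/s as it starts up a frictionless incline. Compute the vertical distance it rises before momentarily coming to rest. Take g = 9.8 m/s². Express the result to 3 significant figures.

Setting KE at the bottom equal to PE gained: ½mv² = mgh
h = v²/(2g) = 11.6²/(2 × 9.8) = 6.865 m

h = 6.87 m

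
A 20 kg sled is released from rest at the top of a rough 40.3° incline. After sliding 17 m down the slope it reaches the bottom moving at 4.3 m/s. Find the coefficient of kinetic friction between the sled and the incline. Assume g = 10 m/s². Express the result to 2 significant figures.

The energy dissipated by friction is the PE lost minus the KE gained:
mgL sinθ = 2199.1 J; ½mv² = 184.90 J
W_f = 2199.1 − 184.90 = 2014 J
μ_k = W_f/(mg cosθ · L) = 2014/(152.5 × 17) = 0.7768

μ_k = 0.78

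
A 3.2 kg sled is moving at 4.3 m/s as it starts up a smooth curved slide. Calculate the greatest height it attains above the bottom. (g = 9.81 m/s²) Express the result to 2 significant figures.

Setting KE at the bottom equal to PE gained: ½mv² = mgh
h = v²/(2g) = 4.3²/(2 × 9.81) = 0.9424 m

h = 0.94 m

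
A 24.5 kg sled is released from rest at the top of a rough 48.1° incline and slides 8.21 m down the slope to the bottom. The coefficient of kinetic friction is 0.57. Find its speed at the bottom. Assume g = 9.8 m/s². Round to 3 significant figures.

Work–energy: mg(L sinθ) − μ_k(mg cosθ)L = ½mv²
mgh = mgL sinθ = (24.5)(9.8)(8.21)sin48.1° = 1467.2 J
W_f = μ_k mg cosθ · L = (0.57)(24.5)(9.8)cos48.1°·8.21 = 750.4 J
½mv² = 1467.2 − 750.4 = 716.83 J
v = √(2 × 716.83/24.5) = 7.650 m/s

v = 7.65 m/s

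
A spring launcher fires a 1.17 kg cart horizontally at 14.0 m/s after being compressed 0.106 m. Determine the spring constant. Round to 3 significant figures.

Energy stored in the spring equals the launch KE: ½kx² = ½mv²
k = mv²/x² = (1.17)(14.0)²/(0.106)² = 20409 N/m

k = 20400 N/m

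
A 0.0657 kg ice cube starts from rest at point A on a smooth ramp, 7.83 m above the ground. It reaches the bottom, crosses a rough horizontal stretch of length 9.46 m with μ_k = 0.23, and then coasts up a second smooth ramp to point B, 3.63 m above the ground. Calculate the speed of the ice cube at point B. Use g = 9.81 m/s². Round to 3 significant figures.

v = 6.30 m/s

Energy at A: mgh₁ = (0.0657)(9.81)(7.83) = 5.0466 J
Friction loss: W_f = μ_k mg d = 1.402 J
At B: ½mv² + mgh₂ = mgh₁ − W_f
½mv² = 5.0466 − 1.402 − 2.3396 = 1.3046 J
v = √(2 × 1.3046/0.0657) = 6.302 m/s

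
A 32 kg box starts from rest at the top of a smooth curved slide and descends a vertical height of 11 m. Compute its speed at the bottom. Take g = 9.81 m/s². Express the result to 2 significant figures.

Mechanical energy is conserved (no friction): mgh = ½mv²
v = √(2gh) = √(2 × 9.81 × 11) = √215.82 = 14.69 m/s

v = 15 m/s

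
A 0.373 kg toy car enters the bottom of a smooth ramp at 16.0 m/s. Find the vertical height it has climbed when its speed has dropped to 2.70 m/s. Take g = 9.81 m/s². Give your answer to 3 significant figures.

Conservation of energy: ½mv₁² = ½mv₂² + mgh
h = (v₁² − v₂²)/(2g) = (16.0² − 2.70²)/(2 × 9.81) = 12.68 m

h = 12.7 m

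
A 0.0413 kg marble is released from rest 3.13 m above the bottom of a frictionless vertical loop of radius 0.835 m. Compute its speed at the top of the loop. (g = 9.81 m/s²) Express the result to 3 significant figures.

Energy conservation: mgh = ½mv_top² + mg(2r)
v_top² = 2g(h − 2r) = 2(9.81)(3.13 − 1.670) = 28.65
v_top = 5.352 m/s

v = 5.35 m/s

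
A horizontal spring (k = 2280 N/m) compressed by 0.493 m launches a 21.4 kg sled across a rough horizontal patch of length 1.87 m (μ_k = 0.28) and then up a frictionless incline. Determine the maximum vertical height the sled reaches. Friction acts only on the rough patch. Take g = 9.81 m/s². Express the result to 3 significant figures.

h = 0.796 m

Spring energy: E₀ = ½kx² = ½(2280)(0.493)² = 277.08 J
Friction: W_f = μ_k mg d = (0.28)(21.4)(9.81)(1.87) = 109.9 J
Energy at base of ramp: E = 277.08 − 109.9 = 167.15 J
At max height all remaining energy is PE: mgh = E ⇒ h = E/(mg) = 167.15/(21.4 × 9.81) = 0.7962 m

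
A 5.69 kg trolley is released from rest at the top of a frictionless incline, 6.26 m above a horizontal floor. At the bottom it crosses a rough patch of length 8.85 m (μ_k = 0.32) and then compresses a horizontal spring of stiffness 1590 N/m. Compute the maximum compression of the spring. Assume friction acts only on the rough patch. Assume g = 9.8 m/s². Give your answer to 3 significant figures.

Initial energy: E₁ = mgh = (5.69)(9.8)(6.26) = 349.07 J
Friction removes W_f = μ_k mg d = (0.32)(5.69)(9.8)(8.85) = 157.9 J
Energy reaching the spring: E = 349.07 − 157.9 = 191.15 J
At max compression ½kx² = E ⇒ x = √(2E/k) = √(2 × 191.15/1590) = 0.4903 m

x = 0.490 m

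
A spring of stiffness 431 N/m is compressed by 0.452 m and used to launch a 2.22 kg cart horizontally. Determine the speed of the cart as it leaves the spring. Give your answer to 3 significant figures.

v = 6.30 m/s

The cart leaves the spring when the spring is at natural length, so ½kx² = ½mv²
v = x√(k/m) = 0.452 × √(431/2.22) = 6.298 m/s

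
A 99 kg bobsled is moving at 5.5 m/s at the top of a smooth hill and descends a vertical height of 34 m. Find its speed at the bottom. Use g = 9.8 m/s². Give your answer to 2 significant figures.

Mechanical energy is conserved (no friction): ½mv₀² + mgh = ½mv²
v² = v₀² + 2gh = (5.5)² + 2(9.8)(34) = 696.65
v = √696.65 = 26.39 m/s

v = 26 m/s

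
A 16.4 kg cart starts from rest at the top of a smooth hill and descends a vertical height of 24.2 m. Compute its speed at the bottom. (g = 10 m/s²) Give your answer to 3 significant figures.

v = 22.0 m/s

By conservation of mechanical energy, mgh = ½mv²
v = √(2gh) = √(2 × 10 × 24.2) = √484.00 = 22.00 m/s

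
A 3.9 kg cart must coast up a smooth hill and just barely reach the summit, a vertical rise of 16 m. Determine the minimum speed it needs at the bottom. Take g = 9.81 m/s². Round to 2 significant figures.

v = 18 m/s

At the top it is momentarily at rest, so all KE converts to PE: ½mv² = mgh
v = √(2gh) = √(2 × 9.81 × 16) = 17.72 m/s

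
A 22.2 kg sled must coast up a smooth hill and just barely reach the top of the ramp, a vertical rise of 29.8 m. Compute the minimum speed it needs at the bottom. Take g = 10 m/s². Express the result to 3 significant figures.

At the top it is momentarily at rest, so all KE converts to PE: ½mv² = mgh
v = √(2gh) = √(2 × 10 × 29.8) = 24.41 m/s

v = 24.4 m/s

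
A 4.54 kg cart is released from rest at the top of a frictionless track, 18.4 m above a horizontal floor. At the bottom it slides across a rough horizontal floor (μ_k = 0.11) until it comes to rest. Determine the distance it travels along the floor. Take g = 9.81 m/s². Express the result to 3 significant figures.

d = 167 m

Energy at the top = energy at the end + work done against friction:
At rest all PE has been dissipated by friction: mgh = μ_k m g d
d = h/μ_k = 18.4/0.11 = 167.3 m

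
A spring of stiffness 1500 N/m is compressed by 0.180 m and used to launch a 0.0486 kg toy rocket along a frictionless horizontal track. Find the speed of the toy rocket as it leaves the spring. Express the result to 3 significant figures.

v = 31.6 m/s

Conservation of energy: ½kx² = ½mv²
v = x√(k/m) = 0.180 × √(1500/0.0486) = 31.62 m/s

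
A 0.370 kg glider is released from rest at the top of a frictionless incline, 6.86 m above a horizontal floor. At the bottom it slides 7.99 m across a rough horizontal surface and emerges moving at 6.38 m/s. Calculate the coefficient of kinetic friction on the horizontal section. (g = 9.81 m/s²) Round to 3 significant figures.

μ_k = 0.599

Energy at the top = energy at the end + work done against friction:
mgh = ½mv² + μ_k m g d
mgh = 24.900 J; ½mv² = 7.5303 J
W_f = 24.900 − 7.5303 = 17.37 J
μ_k = W_f/(mg·d) = 17.37/(3.630 × 7.99) = 0.5989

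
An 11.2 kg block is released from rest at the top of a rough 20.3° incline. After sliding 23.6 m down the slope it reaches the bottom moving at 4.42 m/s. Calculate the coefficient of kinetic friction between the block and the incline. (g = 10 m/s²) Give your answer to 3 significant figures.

The energy dissipated by friction is the PE lost minus the KE gained:
mgL sinθ = 917.02 J; ½mv² = 109.40 J
W_f = 917.02 − 109.40 = 807.6 J
μ_k = W_f/(mg cosθ · L) = 807.6/(105.0 × 23.6) = 0.3258

μ_k = 0.326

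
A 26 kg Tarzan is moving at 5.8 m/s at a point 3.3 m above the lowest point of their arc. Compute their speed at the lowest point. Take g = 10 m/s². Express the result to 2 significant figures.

v = 10 m/s

Mechanical energy is conserved (no friction): ½mv₀² + mgh = ½mv²
v² = v₀² + 2gh = (5.8)² + 2(10)(3.3) = 99.640
v = √99.640 = 9.982 m/s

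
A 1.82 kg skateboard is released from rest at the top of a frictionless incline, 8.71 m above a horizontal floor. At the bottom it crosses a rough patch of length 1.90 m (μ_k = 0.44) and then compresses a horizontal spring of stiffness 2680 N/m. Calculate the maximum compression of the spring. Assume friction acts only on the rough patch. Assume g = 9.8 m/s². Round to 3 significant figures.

x = 0.324 m

Initial energy: E₁ = mgh = (1.82)(9.8)(8.71) = 155.35 J
Friction removes W_f = μ_k mg d = (0.44)(1.82)(9.8)(1.90) = 14.91 J
Energy reaching the spring: E = 155.35 − 14.91 = 140.44 J
At max compression ½kx² = E ⇒ x = √(2E/k) = √(2 × 140.44/2680) = 0.3237 m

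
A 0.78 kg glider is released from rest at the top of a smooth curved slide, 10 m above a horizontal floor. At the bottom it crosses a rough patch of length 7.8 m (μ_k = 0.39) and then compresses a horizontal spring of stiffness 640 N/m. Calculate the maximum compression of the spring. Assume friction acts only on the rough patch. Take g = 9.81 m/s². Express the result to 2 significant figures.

Initial energy: E₁ = mgh = (0.78)(9.81)(10) = 76.518 J
Friction removes W_f = μ_k mg d = (0.39)(0.78)(9.81)(7.8) = 23.28 J
Energy reaching the spring: E = 76.518 − 23.28 = 53.241 J
At max compression ½kx² = E ⇒ x = √(2E/k) = √(2 × 53.241/640) = 0.4079 m

x = 0.41 m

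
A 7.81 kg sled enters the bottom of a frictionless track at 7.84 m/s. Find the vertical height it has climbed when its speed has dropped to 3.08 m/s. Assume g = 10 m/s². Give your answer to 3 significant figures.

h = 2.60 m

Energy balance between the two points: ½mv₁² = ½mv₂² + mgh
h = (v₁² − v₂²)/(2g) = (7.84² − 3.08²)/(2 × 10) = 2.599 m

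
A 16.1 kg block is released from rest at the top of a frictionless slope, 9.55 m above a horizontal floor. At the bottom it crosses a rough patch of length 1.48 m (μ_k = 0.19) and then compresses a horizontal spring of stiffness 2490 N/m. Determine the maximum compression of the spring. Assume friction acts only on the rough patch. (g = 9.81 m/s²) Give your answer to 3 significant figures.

x = 1.08 m

Initial energy: E₁ = mgh = (16.1)(9.81)(9.55) = 1508.3 J
Friction removes W_f = μ_k mg d = (0.19)(16.1)(9.81)(1.48) = 44.41 J
Energy reaching the spring: E = 1508.3 − 44.41 = 1463.9 J
At max compression ½kx² = E ⇒ x = √(2E/k) = √(2 × 1463.9/2490) = 1.084 m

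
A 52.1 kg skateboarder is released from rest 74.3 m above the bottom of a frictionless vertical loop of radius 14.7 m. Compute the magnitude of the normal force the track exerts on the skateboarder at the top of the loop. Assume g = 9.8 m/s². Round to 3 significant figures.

N = 2610 N

Energy from release to top (height 2r): mgh = ½mv_top² + mg(2r)
v_top² = 2g(h − 2r) = 2(9.8)(74.3 − 29.40) = 880.04 m²/s²
At the top, both N and weight point toward the centre: N + mg = mv_top²/r
N = m(v_top²/r − g) = 52.1(880.04/14.7 − 9.8) = 2608 N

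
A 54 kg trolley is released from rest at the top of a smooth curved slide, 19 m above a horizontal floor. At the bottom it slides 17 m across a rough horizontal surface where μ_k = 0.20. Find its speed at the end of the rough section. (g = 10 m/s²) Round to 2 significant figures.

Applying the work–energy principle:
mgh = ½mv² + μ_k m g d
W_f = μ_k mg d = (0.20)(54)(10)(17) = 1836 J
½mv² = mgh − W_f = 10260 − 1836 = 8424.0 J
v = √(2 × 8424.0/54) = 17.66 m/s

v = 18 m/s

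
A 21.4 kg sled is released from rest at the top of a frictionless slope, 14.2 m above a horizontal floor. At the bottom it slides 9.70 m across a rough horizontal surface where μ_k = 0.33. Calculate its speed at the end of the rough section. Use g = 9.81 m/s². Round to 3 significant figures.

Applying the work–energy principle:
mgh = ½mv² + μ_k m g d
W_f = μ_k mg d = (0.33)(21.4)(9.81)(9.70) = 672.0 J
½mv² = mgh − W_f = 2981.1 − 672.0 = 2309.1 J
v = √(2 × 2309.1/21.4) = 14.69 m/s

v = 14.7 m/s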